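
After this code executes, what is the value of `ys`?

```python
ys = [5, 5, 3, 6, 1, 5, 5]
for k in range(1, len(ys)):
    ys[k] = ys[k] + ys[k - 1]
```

k=1: ys[1] = 5+5 = 10 → [5, 10, 3, 6, 1, 5, 5]
k=2: ys[2] = 3+10 = 13 → [5, 10, 13, 6, 1, 5, 5]
k=3: ys[3] = 6+13 = 19 → [5, 10, 13, 19, 1, 5, 5]
k=4: ys[4] = 1+19 = 20 → [5, 10, 13, 19, 20, 5, 5]
k=5: ys[5] = 5+20 = 25 → [5, 10, 13, 19, 20, 25, 5]
k=6: ys[6] = 5+25 = 30 → [5, 10, 13, 19, 20, 25, 30]

[5, 10, 13, 19, 20, 25, 30]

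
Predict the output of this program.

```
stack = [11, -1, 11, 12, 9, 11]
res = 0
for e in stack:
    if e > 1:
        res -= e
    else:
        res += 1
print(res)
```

e=11: >1, res = 0-11 = -11
e=-1: not >1, res = (-11)+1 = -10
e=11: >1, res = (-10)-11 = -21
e=12: >1, res = (-21)-12 = -33
e=9: >1, res = (-33)-9 = -42
e=11: >1, res = (-42)-11 = -53

-53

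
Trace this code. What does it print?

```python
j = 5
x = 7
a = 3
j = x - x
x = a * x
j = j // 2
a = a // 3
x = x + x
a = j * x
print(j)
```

j = 7-7 = 0
x = 3*7 = 21
j = 0//2 = 0
a = 3//3 = 1
x = 21+21 = 42
a = 0*42 = 0

0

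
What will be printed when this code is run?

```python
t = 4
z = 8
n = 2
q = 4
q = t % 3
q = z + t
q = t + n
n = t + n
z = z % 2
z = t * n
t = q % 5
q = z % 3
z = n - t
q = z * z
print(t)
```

q = 4%3 = 1
q = 8+4 = 12
q = 4+2 = 6
n = 4+2 = 6
z = 8%2 = 0
z = 4*6 = 24
t = 6%5 = 1
q = 24%3 = 0
z = 6-1 = 5
q = 5*5 = 25

1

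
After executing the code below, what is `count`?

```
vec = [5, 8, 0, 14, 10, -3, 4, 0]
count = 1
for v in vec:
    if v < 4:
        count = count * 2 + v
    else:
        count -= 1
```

-24

v=5: not <4, count = 1-1 = 0
v=8: not <4, count = 0-1 = -1
v=0: <4, count = (-1)*2+0 = -2
v=14: not <4, count = (-2)-1 = -3
v=10: not <4, count = (-3)-1 = -4
v=-3: <4, count = (-4)*2+(-3) = -11
v=4: not <4, count = (-11)-1 = -12
v=0: <4, count = (-12)*2+0 = -24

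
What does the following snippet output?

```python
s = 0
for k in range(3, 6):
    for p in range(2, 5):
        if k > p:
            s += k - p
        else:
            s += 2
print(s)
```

16

k=3,p=2: 3>2, s = 0+1 = 1
k=3,p=3: not 3>3, s = 1+2 = 3
k=3,p=4: not 3>4, s = 3+2 = 5
k=4,p=2: 4>2, s = 5+2 = 7
k=4,p=3: 4>3, s = 7+1 = 8
k=4,p=4: not 4>4, s = 8+2 = 10
k=5,p=2: 5>2, s = 10+3 = 13
k=5,p=3: 5>3, s = 13+2 = 15
k=5,p=4: 5>4, s = 15+1 = 16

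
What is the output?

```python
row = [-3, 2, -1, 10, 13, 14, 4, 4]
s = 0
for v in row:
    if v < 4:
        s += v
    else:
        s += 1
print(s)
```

v=-3: <4, s = 0+(-3) = -3
v=2: <4, s = (-3)+2 = -1
v=-1: <4, s = (-1)+(-1) = -2
v=10: not <4, s = (-2)+1 = -1
v=13: not <4, s = (-1)+1 = 0
v=14: not <4, s = 0+1 = 1
v=4: not <4, s = 1+1 = 2
v=4: not <4, s = 2+1 = 3

3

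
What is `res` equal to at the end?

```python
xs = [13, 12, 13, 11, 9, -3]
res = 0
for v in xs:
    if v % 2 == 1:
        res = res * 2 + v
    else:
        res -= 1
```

v=13: odd, res = 0*2+13 = 13
v=12: not odd, res = 13-1 = 12
v=13: odd, res = 12*2+13 = 37
v=11: odd, res = 37*2+11 = 85
v=9: odd, res = 85*2+9 = 179
v=-3: odd, res = 179*2+(-3) = 355

355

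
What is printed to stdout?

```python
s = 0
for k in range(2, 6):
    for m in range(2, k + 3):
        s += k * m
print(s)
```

k=2,m=2: s = 0+4 = 4
k=2,m=3: s = 4+6 = 10
k=2,m=4: s = 10+8 = 18
k=3,m=2: s = 18+6 = 24
k=3,m=3: s = 24+9 = 33
k=3,m=4: s = 33+12 = 45
k=3,m=5: s = 45+15 = 60
k=4,m=2: s = 60+8 = 68
k=4,m=3: s = 68+12 = 80
k=4,m=4: s = 80+16 = 96
k=4,m=5: s = 96+20 = 116
k=4,m=6: s = 116+24 = 140
k=5,m=2: s = 140+10 = 150
k=5,m=3: s = 150+15 = 165
k=5,m=4: s = 165+20 = 185
k=5,m=5: s = 185+25 = 210
k=5,m=6: s = 210+30 = 240
k=5,m=7: s = 240+35 = 275

275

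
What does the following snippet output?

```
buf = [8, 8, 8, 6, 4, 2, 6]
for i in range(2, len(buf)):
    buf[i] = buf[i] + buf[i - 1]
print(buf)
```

[8, 8, 16, 22, 26, 28, 34]

i=2: buf[2] = 8+8 = 16 → [8, 8, 16, 6, 4, 2, 6]
i=3: buf[3] = 6+16 = 22 → [8, 8, 16, 22, 4, 2, 6]
i=4: buf[4] = 4+22 = 26 → [8, 8, 16, 22, 26, 2, 6]
i=5: buf[5] = 2+26 = 28 → [8, 8, 16, 22, 26, 28, 6]
i=6: buf[6] = 6+28 = 34 → [8, 8, 16, 22, 26, 28, 34]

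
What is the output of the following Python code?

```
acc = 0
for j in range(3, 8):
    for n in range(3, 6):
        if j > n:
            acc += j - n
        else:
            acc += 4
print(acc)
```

j=3,n=3: not 3>3, acc = 0+4 = 4
j=3,n=4: not 3>4, acc = 4+4 = 8
j=3,n=5: not 3>5, acc = 8+4 = 12
j=4,n=3: 4>3, acc = 12+1 = 13
j=4,n=4: not 4>4, acc = 13+4 = 17
j=4,n=5: not 4>5, acc = 17+4 = 21
j=5,n=3: 5>3, acc = 21+2 = 23
j=5,n=4: 5>4, acc = 23+1 = 24
j=5,n=5: not 5>5, acc = 24+4 = 28
j=6,n=3: 6>3, acc = 28+3 = 31
j=6,n=4: 6>4, acc = 31+2 = 33
j=6,n=5: 6>5, acc = 33+1 = 34
j=7,n=3: 7>3, acc = 34+4 = 38
j=7,n=4: 7>4, acc = 38+3 = 41
j=7,n=5: 7>5, acc = 41+2 = 43

43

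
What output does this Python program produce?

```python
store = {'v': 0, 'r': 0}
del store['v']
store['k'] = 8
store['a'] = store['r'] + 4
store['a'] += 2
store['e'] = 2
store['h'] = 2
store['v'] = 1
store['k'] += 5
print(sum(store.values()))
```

24

del 'v' → {'r': 0}
store['k'] = 8 → {'r': 0, 'k': 8}
store['a'] = store['r']+4 = 4 → {'r': 0, 'k': 8, 'a': 4}
store['a'] = 4+2 = 6 → {'r': 0, 'k': 8, 'a': 6}
store['e'] = 2 → {'r': 0, 'k': 8, 'a': 6, 'e': 2}
store['h'] = 2 → {'r': 0, 'k': 8, 'a': 6, 'e': 2, 'h': 2}
store['v'] = 1 → {'r': 0, 'k': 8, 'a': 6, 'e': 2, 'h': 2, 'v': 1}
store['k'] = 8+5 = 13 → {'r': 0, 'k': 13, 'a': 6, 'e': 2, 'h': 2, 'v': 1}
sum of values = 24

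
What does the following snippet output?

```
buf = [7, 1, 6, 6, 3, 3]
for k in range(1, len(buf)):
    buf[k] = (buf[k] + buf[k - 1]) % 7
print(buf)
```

[7, 1, 0, 6, 2, 5]

k=1: buf[1] = (1+7)%7 = 1 → [7, 1, 6, 6, 3, 3]
k=2: buf[2] = (6+1)%7 = 0 → [7, 1, 0, 6, 3, 3]
k=3: buf[3] = (6+0)%7 = 6 → [7, 1, 0, 6, 3, 3]
k=4: buf[4] = (3+6)%7 = 2 → [7, 1, 0, 6, 2, 3]
k=5: buf[5] = (3+2)%7 = 5 → [7, 1, 0, 6, 2, 5]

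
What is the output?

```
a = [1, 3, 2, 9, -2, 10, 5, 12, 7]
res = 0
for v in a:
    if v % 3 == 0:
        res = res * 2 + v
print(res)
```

v=1: not %3==0
v=3: %3==0, res = 0*2+3 = 3
v=2: not %3==0
v=9: %3==0, res = 3*2+9 = 15
v=-2: not %3==0
v=10: not %3==0
v=5: not %3==0
v=12: %3==0, res = 15*2+12 = 42
v=7: not %3==0

42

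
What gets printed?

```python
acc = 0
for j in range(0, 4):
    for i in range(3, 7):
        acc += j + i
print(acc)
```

j=0,i=3: acc = 0+3 = 3
j=0,i=4: acc = 3+4 = 7
j=0,i=5: acc = 7+5 = 12
j=0,i=6: acc = 12+6 = 18
j=1,i=3: acc = 18+4 = 22
j=1,i=4: acc = 22+5 = 27
j=1,i=5: acc = 27+6 = 33
j=1,i=6: acc = 33+7 = 40
j=2,i=3: acc = 40+5 = 45
j=2,i=4: acc = 45+6 = 51
j=2,i=5: acc = 51+7 = 58
j=2,i=6: acc = 58+8 = 66
j=3,i=3: acc = 66+6 = 72
j=3,i=4: acc = 72+7 = 79
j=3,i=5: acc = 79+8 = 87
j=3,i=6: acc = 87+9 = 96

96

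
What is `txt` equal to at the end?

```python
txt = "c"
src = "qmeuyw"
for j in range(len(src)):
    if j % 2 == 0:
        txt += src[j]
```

'cqey'

j=0: add 'q' → 'cq'
j=1: skip
j=2: add 'e' → 'cqe'
j=3: skip
j=4: add 'y' → 'cqey'
j=5: skip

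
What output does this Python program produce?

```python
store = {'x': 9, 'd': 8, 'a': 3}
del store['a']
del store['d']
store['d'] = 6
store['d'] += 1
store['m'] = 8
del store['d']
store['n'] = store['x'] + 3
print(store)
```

{'x': 9, 'm': 8, 'n': 12}

del 'a' → {'x': 9, 'd': 8}
del 'd' → {'x': 9}
store['d'] = 6 → {'x': 9, 'd': 6}
store['d'] = 6+1 = 7 → {'x': 9, 'd': 7}
store['m'] = 8 → {'x': 9, 'd': 7, 'm': 8}
del 'd' → {'x': 9, 'm': 8}
store['n'] = store['x']+3 = 12 → {'x': 9, 'm': 8, 'n': 12}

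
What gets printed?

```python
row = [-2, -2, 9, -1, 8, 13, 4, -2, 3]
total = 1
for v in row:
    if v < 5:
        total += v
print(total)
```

1

v=-2: <5, total = 1+(-2) = -1
v=-2: <5, total = (-1)+(-2) = -3
v=9: not <5
v=-1: <5, total = (-3)+(-1) = -4
v=8: not <5
v=13: not <5
v=4: <5, total = (-4)+4 = 0
v=-2: <5, total = 0+(-2) = -2
v=3: <5, total = (-2)+3 = 1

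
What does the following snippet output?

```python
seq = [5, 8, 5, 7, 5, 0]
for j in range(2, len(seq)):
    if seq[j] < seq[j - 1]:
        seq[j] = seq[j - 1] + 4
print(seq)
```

[5, 8, 12, 16, 20, 24]

j=2: 5<8, seq[2] = 8+4 = 12 → [5, 8, 12, 7, 5, 0]
j=3: 7<12, seq[3] = 12+4 = 16 → [5, 8, 12, 16, 5, 0]
j=4: 5<16, seq[4] = 16+4 = 20 → [5, 8, 12, 16, 20, 0]
j=5: 0<20, seq[5] = 20+4 = 24 → [5, 8, 12, 16, 20, 24]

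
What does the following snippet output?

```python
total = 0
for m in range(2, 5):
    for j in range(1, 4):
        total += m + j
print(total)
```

m=2,j=1: total = 0+3 = 3
m=2,j=2: total = 3+4 = 7
m=2,j=3: total = 7+5 = 12
m=3,j=1: total = 12+4 = 16
m=3,j=2: total = 16+5 = 21
m=3,j=3: total = 21+6 = 27
m=4,j=1: total = 27+5 = 32
m=4,j=2: total = 32+6 = 38
m=4,j=3: total = 38+7 = 45

45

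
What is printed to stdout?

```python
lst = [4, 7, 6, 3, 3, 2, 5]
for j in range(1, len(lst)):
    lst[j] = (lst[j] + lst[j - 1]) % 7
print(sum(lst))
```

25

j=1: lst[1] = (7+4)%7 = 4 → [4, 4, 6, 3, 3, 2, 5]
j=2: lst[2] = (6+4)%7 = 3 → [4, 4, 3, 3, 3, 2, 5]
j=3: lst[3] = (3+3)%7 = 6 → [4, 4, 3, 6, 3, 2, 5]
j=4: lst[4] = (3+6)%7 = 2 → [4, 4, 3, 6, 2, 2, 5]
j=5: lst[5] = (2+2)%7 = 4 → [4, 4, 3, 6, 2, 4, 5]
j=6: lst[6] = (5+4)%7 = 2 → [4, 4, 3, 6, 2, 4, 2]
sum = 25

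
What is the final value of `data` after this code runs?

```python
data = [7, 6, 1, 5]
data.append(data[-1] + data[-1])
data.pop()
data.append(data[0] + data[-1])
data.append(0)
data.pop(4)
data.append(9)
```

[7, 6, 1, 5, 0, 9]

append data[-1]+data[-1] = 5+5 = 10 → [7, 6, 1, 5, 10]
pop() removes 10 → [7, 6, 1, 5]
append data[0]+data[-1] = 7+5 = 12 → [7, 6, 1, 5, 12]
append 0 → [7, 6, 1, 5, 12, 0]
pop(4) removes 12 → [7, 6, 1, 5, 0]
append 9 → [7, 6, 1, 5, 0, 9]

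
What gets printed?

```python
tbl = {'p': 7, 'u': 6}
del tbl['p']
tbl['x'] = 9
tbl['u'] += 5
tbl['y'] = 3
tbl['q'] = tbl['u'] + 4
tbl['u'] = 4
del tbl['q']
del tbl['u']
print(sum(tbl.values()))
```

12

del 'p' → {'u': 6}
tbl['x'] = 9 → {'u': 6, 'x': 9}
tbl['u'] = 6+5 = 11 → {'u': 11, 'x': 9}
tbl['y'] = 3 → {'u': 11, 'x': 9, 'y': 3}
tbl['q'] = tbl['u']+4 = 15 → {'u': 11, 'x': 9, 'y': 3, 'q': 15}
tbl['u'] = 4 → {'u': 4, 'x': 9, 'y': 3, 'q': 15}
del 'q' → {'u': 4, 'x': 9, 'y': 3}
del 'u' → {'x': 9, 'y': 3}
sum of values = 12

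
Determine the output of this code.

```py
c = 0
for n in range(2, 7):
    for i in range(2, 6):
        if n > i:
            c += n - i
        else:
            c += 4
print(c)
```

n=2,i=2: not 2>2, c = 0+4 = 4
n=2,i=3: not 2>3, c = 4+4 = 8
n=2,i=4: not 2>4, c = 8+4 = 12
n=2,i=5: not 2>5, c = 12+4 = 16
n=3,i=2: 3>2, c = 16+1 = 17
n=3,i=3: not 3>3, c = 17+4 = 21
n=3,i=4: not 3>4, c = 21+4 = 25
n=3,i=5: not 3>5, c = 25+4 = 29
n=4,i=2: 4>2, c = 29+2 = 31
n=4,i=3: 4>3, c = 31+1 = 32
n=4,i=4: not 4>4, c = 32+4 = 36
n=4,i=5: not 4>5, c = 36+4 = 40
n=5,i=2: 5>2, c = 40+3 = 43
n=5,i=3: 5>3, c = 43+2 = 45
n=5,i=4: 5>4, c = 45+1 = 46
n=5,i=5: not 5>5, c = 46+4 = 50
n=6,i=2: 6>2, c = 50+4 = 54
n=6,i=3: 6>3, c = 54+3 = 57
n=6,i=4: 6>4, c = 57+2 = 59
n=6,i=5: 6>5, c = 59+1 = 60

60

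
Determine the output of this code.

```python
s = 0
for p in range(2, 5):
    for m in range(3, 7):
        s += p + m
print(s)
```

90

p=2,m=3: s = 0+5 = 5
p=2,m=4: s = 5+6 = 11
p=2,m=5: s = 11+7 = 18
p=2,m=6: s = 18+8 = 26
p=3,m=3: s = 26+6 = 32
p=3,m=4: s = 32+7 = 39
p=3,m=5: s = 39+8 = 47
p=3,m=6: s = 47+9 = 56
p=4,m=3: s = 56+7 = 63
p=4,m=4: s = 63+8 = 71
p=4,m=5: s = 71+9 = 80
p=4,m=6: s = 80+10 = 90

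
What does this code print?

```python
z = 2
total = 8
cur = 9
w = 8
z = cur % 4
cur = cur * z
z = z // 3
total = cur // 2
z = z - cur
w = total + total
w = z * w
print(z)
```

z = 9%4 = 1
cur = 9*1 = 9
z = 1//3 = 0
total = 9//2 = 4
z = 0-9 = -9
w = 4+4 = 8
w = (-9)*8 = -72

-9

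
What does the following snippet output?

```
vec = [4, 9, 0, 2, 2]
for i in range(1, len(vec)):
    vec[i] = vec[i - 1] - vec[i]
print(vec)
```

i=1: vec[1] = 4-9 = -5 → [4, -5, 0, 2, 2]
i=2: vec[2] = (-5)-0 = -5 → [4, -5, -5, 2, 2]
i=3: vec[3] = (-5)-2 = -7 → [4, -5, -5, -7, 2]
i=4: vec[4] = (-7)-2 = -9 → [4, -5, -5, -7, -9]

[4, -5, -5, -7, -9]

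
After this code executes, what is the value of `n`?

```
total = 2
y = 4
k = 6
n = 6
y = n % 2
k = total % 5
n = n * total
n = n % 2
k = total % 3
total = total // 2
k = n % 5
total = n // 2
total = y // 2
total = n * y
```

y = 6%2 = 0
k = 2%5 = 2
n = 6*2 = 12
n = 12%2 = 0
k = 2%3 = 2
total = 2//2 = 1
k = 0%5 = 0
total = 0//2 = 0
total = 0//2 = 0
total = 0*0 = 0

0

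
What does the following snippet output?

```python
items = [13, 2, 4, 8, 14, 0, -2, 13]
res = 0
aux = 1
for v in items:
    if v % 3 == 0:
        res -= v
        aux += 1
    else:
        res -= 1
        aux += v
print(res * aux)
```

v=13: not %3==0, res = 0-1 = -1; aux=14
v=2: not %3==0, res = (-1)-1 = -2; aux=16
v=4: not %3==0, res = (-2)-1 = -3; aux=20
v=8: not %3==0, res = (-3)-1 = -4; aux=28
v=14: not %3==0, res = (-4)-1 = -5; aux=42
v=0: %3==0, res = (-5)-0 = -5; aux=43
v=-2: not %3==0, res = (-5)-1 = -6; aux=41
v=13: not %3==0, res = (-6)-1 = -7; aux=54
res*aux = (-7)*54 = -378

-378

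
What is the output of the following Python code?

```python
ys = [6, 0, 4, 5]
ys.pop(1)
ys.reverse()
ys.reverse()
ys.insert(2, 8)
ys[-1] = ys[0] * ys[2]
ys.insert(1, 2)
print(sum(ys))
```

68

pop(1) removes 0 → [6, 4, 5]
reverse → [5, 4, 6]
reverse → [6, 4, 5]
insert 8 at 2 → [6, 4, 8, 5]
ys[-1] = ys[0]*ys[2] = 6*8 = 48 → [6, 4, 8, 48]
insert 2 at 1 → [6, 2, 4, 8, 48]
sum = 68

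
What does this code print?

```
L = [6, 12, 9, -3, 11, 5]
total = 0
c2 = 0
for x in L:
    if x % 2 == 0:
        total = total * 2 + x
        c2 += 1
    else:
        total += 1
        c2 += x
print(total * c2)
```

x=6: even, total = 0*2+6 = 6; c2=1
x=12: even, total = 6*2+12 = 24; c2=2
x=9: not even, total = 24+1 = 25; c2=11
x=-3: not even, total = 25+1 = 26; c2=8
x=11: not even, total = 26+1 = 27; c2=19
x=5: not even, total = 27+1 = 28; c2=24
total*c2 = 28*24 = 672

672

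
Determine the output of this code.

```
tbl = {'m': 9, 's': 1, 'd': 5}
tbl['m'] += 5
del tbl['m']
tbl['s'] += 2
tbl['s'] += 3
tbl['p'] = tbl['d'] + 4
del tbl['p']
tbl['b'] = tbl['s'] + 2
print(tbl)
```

{'s': 6, 'd': 5, 'b': 8}

tbl['m'] = 9+5 = 14 → {'m': 14, 's': 1, 'd': 5}
del 'm' → {'s': 1, 'd': 5}
tbl['s'] = 1+2 = 3 → {'s': 3, 'd': 5}
tbl['s'] = 3+3 = 6 → {'s': 6, 'd': 5}
tbl['p'] = tbl['d']+4 = 9 → {'s': 6, 'd': 5, 'p': 9}
del 'p' → {'s': 6, 'd': 5}
tbl['b'] = tbl['s']+2 = 8 → {'s': 6, 'd': 5, 'b': 8}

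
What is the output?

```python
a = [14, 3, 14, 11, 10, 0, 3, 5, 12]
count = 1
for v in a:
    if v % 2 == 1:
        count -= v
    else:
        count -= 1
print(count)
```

v=14: not odd, count = 1-1 = 0
v=3: odd, count = 0-3 = -3
v=14: not odd, count = (-3)-1 = -4
v=11: odd, count = (-4)-11 = -15
v=10: not odd, count = (-15)-1 = -16
v=0: not odd, count = (-16)-1 = -17
v=3: odd, count = (-17)-3 = -20
v=5: odd, count = (-20)-5 = -25
v=12: not odd, count = (-25)-1 = -26

-26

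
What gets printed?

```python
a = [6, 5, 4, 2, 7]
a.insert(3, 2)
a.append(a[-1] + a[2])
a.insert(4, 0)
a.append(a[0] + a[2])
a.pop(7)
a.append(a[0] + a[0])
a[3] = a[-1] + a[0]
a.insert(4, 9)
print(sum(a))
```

insert 2 at 3 → [6, 5, 4, 2, 2, 7]
append a[-1]+a[2] = 7+4 = 11 → [6, 5, 4, 2, 2, 7, 11]
insert 0 at 4 → [6, 5, 4, 2, 0, 2, 7, 11]
append a[0]+a[2] = 6+4 = 10 → [6, 5, 4, 2, 0, 2, 7, 11, 10]
pop(7) removes 11 → [6, 5, 4, 2, 0, 2, 7, 10]
append a[0]+a[0] = 6+6 = 12 → [6, 5, 4, 2, 0, 2, 7, 10, 12]
a[3] = a[-1]+a[0] = 12+6 = 18 → [6, 5, 4, 18, 0, 2, 7, 10, 12]
insert 9 at 4 → [6, 5, 4, 18, 9, 0, 2, 7, 10, 12]
sum = 73

73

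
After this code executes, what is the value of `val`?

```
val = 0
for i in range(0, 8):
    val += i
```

28

i=0: val = 0+0 = 0
i=1: val = 0+1 = 1
i=2: val = 1+2 = 3
i=3: val = 3+3 = 6
i=4: val = 6+4 = 10
i=5: val = 10+5 = 15
i=6: val = 15+6 = 21
i=7: val = 21+7 = 28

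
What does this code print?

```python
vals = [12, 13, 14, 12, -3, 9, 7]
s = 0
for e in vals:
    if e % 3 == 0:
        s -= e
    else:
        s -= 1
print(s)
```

e=12: %3==0, s = 0-12 = -12
e=13: not %3==0, s = (-12)-1 = -13
e=14: not %3==0, s = (-13)-1 = -14
e=12: %3==0, s = (-14)-12 = -26
e=-3: %3==0, s = (-26)-(-3) = -23
e=9: %3==0, s = (-23)-9 = -32
e=7: not %3==0, s = (-32)-1 = -33

-33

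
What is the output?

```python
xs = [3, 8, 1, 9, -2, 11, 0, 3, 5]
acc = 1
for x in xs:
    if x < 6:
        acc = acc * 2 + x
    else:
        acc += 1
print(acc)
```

x=3: <6, acc = 1*2+3 = 5
x=8: not <6, acc = 5+1 = 6
x=1: <6, acc = 6*2+1 = 13
x=9: not <6, acc = 13+1 = 14
x=-2: <6, acc = 14*2+(-2) = 26
x=11: not <6, acc = 26+1 = 27
x=0: <6, acc = 27*2+0 = 54
x=3: <6, acc = 54*2+3 = 111
x=5: <6, acc = 111*2+5 = 227

227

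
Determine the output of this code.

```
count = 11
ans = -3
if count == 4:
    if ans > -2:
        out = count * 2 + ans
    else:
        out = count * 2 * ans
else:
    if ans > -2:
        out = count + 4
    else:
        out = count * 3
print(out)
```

count=11, ans=-3
count == 4 is False; ans > -2 is False
→ out = count * 3 = 33

33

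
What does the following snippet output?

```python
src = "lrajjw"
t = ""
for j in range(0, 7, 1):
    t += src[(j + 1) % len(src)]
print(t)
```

rajjwlr

j=0: add src[1]='r' → 'r'
j=1: add src[2]='a' → 'ra'
j=2: add src[3]='j' → 'raj'
j=3: add src[4]='j' → 'rajj'
j=4: add src[5]='w' → 'rajjw'
j=5: add src[0]='l' → 'rajjwl'
j=6: add src[1]='r' → 'rajjwlr'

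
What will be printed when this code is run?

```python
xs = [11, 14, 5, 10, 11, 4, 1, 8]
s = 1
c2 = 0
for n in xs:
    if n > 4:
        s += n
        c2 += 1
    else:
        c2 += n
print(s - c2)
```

49

n=11: >4, s = 1+11 = 12; c2=1
n=14: >4, s = 12+14 = 26; c2=2
n=5: >4, s = 26+5 = 31; c2=3
n=10: >4, s = 31+10 = 41; c2=4
n=11: >4, s = 41+11 = 52; c2=5
n=4: not >4; c2=9
n=1: not >4; c2=10
n=8: >4, s = 52+8 = 60; c2=11
s-c2 = 60-11 = 49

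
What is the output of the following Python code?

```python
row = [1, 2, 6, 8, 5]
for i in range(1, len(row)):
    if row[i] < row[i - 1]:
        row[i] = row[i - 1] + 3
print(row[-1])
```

11

i=1: 2>=1, unchanged → [1, 2, 6, 8, 5]
i=2: 6>=2, unchanged → [1, 2, 6, 8, 5]
i=3: 8>=6, unchanged → [1, 2, 6, 8, 5]
i=4: 5<8, row[4] = 8+3 = 11 → [1, 2, 6, 8, 11]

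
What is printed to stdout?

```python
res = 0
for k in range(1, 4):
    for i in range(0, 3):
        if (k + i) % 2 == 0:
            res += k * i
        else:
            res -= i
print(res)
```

k=1,i=0: odd sum, res = 0-0 = 0
k=1,i=1: even sum, res = 0+1 = 1
k=1,i=2: odd sum, res = 1-2 = -1
k=2,i=0: even sum, res = (-1)+0 = -1
k=2,i=1: odd sum, res = (-1)-1 = -2
k=2,i=2: even sum, res = (-2)+4 = 2
k=3,i=0: odd sum, res = 2-0 = 2
k=3,i=1: even sum, res = 2+3 = 5
k=3,i=2: odd sum, res = 5-2 = 3

3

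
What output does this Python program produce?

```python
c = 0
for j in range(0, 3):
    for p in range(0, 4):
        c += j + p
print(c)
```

30

j=0,p=0: c = 0+0 = 0
j=0,p=1: c = 0+1 = 1
j=0,p=2: c = 1+2 = 3
j=0,p=3: c = 3+3 = 6
j=1,p=0: c = 6+1 = 7
j=1,p=1: c = 7+2 = 9
j=1,p=2: c = 9+3 = 12
j=1,p=3: c = 12+4 = 16
j=2,p=0: c = 16+2 = 18
j=2,p=1: c = 18+3 = 21
j=2,p=2: c = 21+4 = 25
j=2,p=3: c = 25+5 = 30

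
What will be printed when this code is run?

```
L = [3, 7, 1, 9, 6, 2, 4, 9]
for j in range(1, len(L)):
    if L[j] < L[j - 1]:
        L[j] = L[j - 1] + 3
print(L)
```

j=1: 7>=3, unchanged → [3, 7, 1, 9, 6, 2, 4, 9]
j=2: 1<7, L[2] = 7+3 = 10 → [3, 7, 10, 9, 6, 2, 4, 9]
j=3: 9<10, L[3] = 10+3 = 13 → [3, 7, 10, 13, 6, 2, 4, 9]
j=4: 6<13, L[4] = 13+3 = 16 → [3, 7, 10, 13, 16, 2, 4, 9]
j=5: 2<16, L[5] = 16+3 = 19 → [3, 7, 10, 13, 16, 19, 4, 9]
j=6: 4<19, L[6] = 19+3 = 22 → [3, 7, 10, 13, 16, 19, 22, 9]
j=7: 9<22, L[7] = 22+3 = 25 → [3, 7, 10, 13, 16, 19, 22, 25]

[3, 7, 10, 13, 16, 19, 22, 25]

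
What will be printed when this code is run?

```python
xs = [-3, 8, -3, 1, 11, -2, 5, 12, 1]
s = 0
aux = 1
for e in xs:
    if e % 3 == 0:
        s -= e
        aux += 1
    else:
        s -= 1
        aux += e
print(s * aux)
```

-336

e=-3: %3==0, s = 0-(-3) = 3; aux=2
e=8: not %3==0, s = 3-1 = 2; aux=10
e=-3: %3==0, s = 2-(-3) = 5; aux=11
e=1: not %3==0, s = 5-1 = 4; aux=12
e=11: not %3==0, s = 4-1 = 3; aux=23
e=-2: not %3==0, s = 3-1 = 2; aux=21
e=5: not %3==0, s = 2-1 = 1; aux=26
e=12: %3==0, s = 1-12 = -11; aux=27
e=1: not %3==0, s = (-11)-1 = -12; aux=28
s*aux = (-12)*28 = -336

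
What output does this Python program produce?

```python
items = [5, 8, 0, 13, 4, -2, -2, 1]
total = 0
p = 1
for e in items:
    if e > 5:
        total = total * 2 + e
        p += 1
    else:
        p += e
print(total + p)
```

38

e=5: not >5; p=6
e=8: >5, total = 0*2+8 = 8; p=7
e=0: not >5; p=7
e=13: >5, total = 8*2+13 = 29; p=8
e=4: not >5; p=12
e=-2: not >5; p=10
e=-2: not >5; p=8
e=1: not >5; p=9
total+p = 29+9 = 38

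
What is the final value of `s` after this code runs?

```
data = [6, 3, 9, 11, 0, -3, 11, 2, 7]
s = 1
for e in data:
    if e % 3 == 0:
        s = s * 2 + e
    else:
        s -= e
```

e=6: %3==0, s = 1*2+6 = 8
e=3: %3==0, s = 8*2+3 = 19
e=9: %3==0, s = 19*2+9 = 47
e=11: not %3==0, s = 47-11 = 36
e=0: %3==0, s = 36*2+0 = 72
e=-3: %3==0, s = 72*2+(-3) = 141
e=11: not %3==0, s = 141-11 = 130
e=2: not %3==0, s = 130-2 = 128
e=7: not %3==0, s = 128-7 = 121

121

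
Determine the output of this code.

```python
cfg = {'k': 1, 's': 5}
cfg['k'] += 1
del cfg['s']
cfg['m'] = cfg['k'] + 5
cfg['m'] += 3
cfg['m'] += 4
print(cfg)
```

cfg['k'] = 1+1 = 2 → {'k': 2, 's': 5}
del 's' → {'k': 2}
cfg['m'] = cfg['k']+5 = 7 → {'k': 2, 'm': 7}
cfg['m'] = 7+3 = 10 → {'k': 2, 'm': 10}
cfg['m'] = 10+4 = 14 → {'k': 2, 'm': 14}

{'k': 2, 'm': 14}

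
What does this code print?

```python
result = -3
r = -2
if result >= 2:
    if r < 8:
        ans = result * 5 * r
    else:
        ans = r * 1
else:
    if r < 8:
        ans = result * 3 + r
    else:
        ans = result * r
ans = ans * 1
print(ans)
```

result=-3, r=-2
result >= 2 is False; r < 8 is True
→ ans = result * 3 + r = -11
ans = (-11)*1 = -11

-11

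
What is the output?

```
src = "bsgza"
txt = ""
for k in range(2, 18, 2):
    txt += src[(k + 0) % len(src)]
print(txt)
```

gaszbgas

k=2: add src[2]='g' → 'g'
k=4: add src[4]='a' → 'ga'
k=6: add src[1]='s' → 'gas'
k=8: add src[3]='z' → 'gasz'
k=10: add src[0]='b' → 'gaszb'
k=12: add src[2]='g' → 'gaszbg'
k=14: add src[4]='a' → 'gaszbga'
k=16: add src[1]='s' → 'gaszbgas'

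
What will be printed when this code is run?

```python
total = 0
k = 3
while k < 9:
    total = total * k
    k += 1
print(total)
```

0

k=3: total = 0*3 = 0
k=4: total = 0*4 = 0
k=5: total = 0*5 = 0
k=6: total = 0*6 = 0
k=7: total = 0*7 = 0
k=8: total = 0*8 = 0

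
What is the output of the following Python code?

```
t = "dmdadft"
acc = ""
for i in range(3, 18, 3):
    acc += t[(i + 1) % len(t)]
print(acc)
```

i=3: add t[4]='d' → 'd'
i=6: add t[0]='d' → 'dd'
i=9: add t[3]='a' → 'dda'
i=12: add t[6]='t' → 'ddat'
i=15: add t[2]='d' → 'ddatd'

ddatd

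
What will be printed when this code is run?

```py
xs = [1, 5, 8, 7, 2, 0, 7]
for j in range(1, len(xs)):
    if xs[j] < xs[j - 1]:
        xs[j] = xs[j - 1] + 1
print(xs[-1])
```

12

j=1: 5>=1, unchanged → [1, 5, 8, 7, 2, 0, 7]
j=2: 8>=5, unchanged → [1, 5, 8, 7, 2, 0, 7]
j=3: 7<8, xs[3] = 8+1 = 9 → [1, 5, 8, 9, 2, 0, 7]
j=4: 2<9, xs[4] = 9+1 = 10 → [1, 5, 8, 9, 10, 0, 7]
j=5: 0<10, xs[5] = 10+1 = 11 → [1, 5, 8, 9, 10, 11, 7]
j=6: 7<11, xs[6] = 11+1 = 12 → [1, 5, 8, 9, 10, 11, 12]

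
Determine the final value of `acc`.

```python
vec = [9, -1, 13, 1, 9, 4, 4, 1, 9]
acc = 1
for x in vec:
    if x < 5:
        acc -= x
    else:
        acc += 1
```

-4

x=9: not <5, acc = 1+1 = 2
x=-1: <5, acc = 2-(-1) = 3
x=13: not <5, acc = 3+1 = 4
x=1: <5, acc = 4-1 = 3
x=9: not <5, acc = 3+1 = 4
x=4: <5, acc = 4-4 = 0
x=4: <5, acc = 0-4 = -4
x=1: <5, acc = (-4)-1 = -5
x=9: not <5, acc = (-5)+1 = -4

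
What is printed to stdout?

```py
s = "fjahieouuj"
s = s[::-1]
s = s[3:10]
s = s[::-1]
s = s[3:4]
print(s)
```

h

reverse → 'juuoeihajf'
slice [3:10] → 'oeihajf'
reverse → 'fjahieo'
slice [3:4] → 'h'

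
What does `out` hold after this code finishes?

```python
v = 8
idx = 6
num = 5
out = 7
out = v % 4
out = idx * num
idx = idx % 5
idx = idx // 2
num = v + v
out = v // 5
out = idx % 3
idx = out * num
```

out = 8%4 = 0
out = 6*5 = 30
idx = 6%5 = 1
idx = 1//2 = 0
num = 8+8 = 16
out = 8//5 = 1
out = 0%3 = 0
idx = 0*16 = 0

0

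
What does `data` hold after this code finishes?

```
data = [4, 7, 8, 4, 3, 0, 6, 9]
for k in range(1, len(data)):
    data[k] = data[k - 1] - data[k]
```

k=1: data[1] = 4-7 = -3 → [4, -3, 8, 4, 3, 0, 6, 9]
k=2: data[2] = (-3)-8 = -11 → [4, -3, -11, 4, 3, 0, 6, 9]
k=3: data[3] = (-11)-4 = -15 → [4, -3, -11, -15, 3, 0, 6, 9]
k=4: data[4] = (-15)-3 = -18 → [4, -3, -11, -15, -18, 0, 6, 9]
k=5: data[5] = (-18)-0 = -18 → [4, -3, -11, -15, -18, -18, 6, 9]
k=6: data[6] = (-18)-6 = -24 → [4, -3, -11, -15, -18, -18, -24, 9]
k=7: data[7] = (-24)-9 = -33 → [4, -3, -11, -15, -18, -18, -24, -33]

[4, -3, -11, -15, -18, -18, -24, -33]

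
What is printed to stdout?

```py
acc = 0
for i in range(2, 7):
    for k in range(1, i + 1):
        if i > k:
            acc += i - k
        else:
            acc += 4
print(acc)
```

55

i=2,k=1: 2>1, acc = 0+1 = 1
i=2,k=2: not 2>2, acc = 1+4 = 5
i=3,k=1: 3>1, acc = 5+2 = 7
i=3,k=2: 3>2, acc = 7+1 = 8
i=3,k=3: not 3>3, acc = 8+4 = 12
i=4,k=1: 4>1, acc = 12+3 = 15
i=4,k=2: 4>2, acc = 15+2 = 17
i=4,k=3: 4>3, acc = 17+1 = 18
i=4,k=4: not 4>4, acc = 18+4 = 22
i=5,k=1: 5>1, acc = 22+4 = 26
i=5,k=2: 5>2, acc = 26+3 = 29
i=5,k=3: 5>3, acc = 29+2 = 31
i=5,k=4: 5>4, acc = 31+1 = 32
i=5,k=5: not 5>5, acc = 32+4 = 36
i=6,k=1: 6>1, acc = 36+5 = 41
i=6,k=2: 6>2, acc = 41+4 = 45
i=6,k=3: 6>3, acc = 45+3 = 48
i=6,k=4: 6>4, acc = 48+2 = 50
i=6,k=5: 6>5, acc = 50+1 = 51
i=6,k=6: not 6>6, acc = 51+4 = 55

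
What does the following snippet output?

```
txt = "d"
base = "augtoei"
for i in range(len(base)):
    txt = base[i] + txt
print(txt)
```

i=0: prepend 'a' → 'ad'
i=1: prepend 'u' → 'uad'
i=2: prepend 'g' → 'guad'
i=3: prepend 't' → 'tguad'
i=4: prepend 'o' → 'otguad'
i=5: prepend 'e' → 'eotguad'
i=6: prepend 'i' → 'ieotguad'

ieotguad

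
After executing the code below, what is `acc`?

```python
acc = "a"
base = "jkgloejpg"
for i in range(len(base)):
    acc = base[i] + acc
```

'gpjeolgkja'

i=0: prepend 'j' → 'ja'
i=1: prepend 'k' → 'kja'
i=2: prepend 'g' → 'gkja'
i=3: prepend 'l' → 'lgkja'
i=4: prepend 'o' → 'olgkja'
i=5: prepend 'e' → 'eolgkja'
i=6: prepend 'j' → 'jeolgkja'
i=7: prepend 'p' → 'pjeolgkja'
i=8: prepend 'g' → 'gpjeolgkja'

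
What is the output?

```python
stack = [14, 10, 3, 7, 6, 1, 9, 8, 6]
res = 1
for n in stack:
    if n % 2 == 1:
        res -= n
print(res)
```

n=14: not odd
n=10: not odd
n=3: odd, res = 1-3 = -2
n=7: odd, res = (-2)-7 = -9
n=6: not odd
n=1: odd, res = (-9)-1 = -10
n=9: odd, res = (-10)-9 = -19
n=8: not odd
n=6: not odd

-19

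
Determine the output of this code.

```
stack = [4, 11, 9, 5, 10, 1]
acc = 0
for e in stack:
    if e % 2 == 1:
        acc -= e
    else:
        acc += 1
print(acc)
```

e=4: not odd, acc = 0+1 = 1
e=11: odd, acc = 1-11 = -10
e=9: odd, acc = (-10)-9 = -19
e=5: odd, acc = (-19)-5 = -24
e=10: not odd, acc = (-24)+1 = -23
e=1: odd, acc = (-23)-1 = -24

-24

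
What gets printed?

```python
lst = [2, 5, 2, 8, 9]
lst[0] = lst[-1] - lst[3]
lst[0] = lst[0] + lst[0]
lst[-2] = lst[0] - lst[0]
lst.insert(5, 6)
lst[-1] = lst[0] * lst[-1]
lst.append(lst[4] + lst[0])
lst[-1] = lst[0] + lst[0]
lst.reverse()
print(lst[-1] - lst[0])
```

lst[0] = lst[-1]-lst[3] = 9-8 = 1 → [1, 5, 2, 8, 9]
lst[0] = lst[0]+lst[0] = 1+1 = 2 → [2, 5, 2, 8, 9]
lst[-2] = lst[0]-lst[0] = 2-2 = 0 → [2, 5, 2, 0, 9]
insert 6 at 5 → [2, 5, 2, 0, 9, 6]
lst[-1] = lst[0]*lst[-1] = 2*6 = 12 → [2, 5, 2, 0, 9, 12]
append lst[4]+lst[0] = 9+2 = 11 → [2, 5, 2, 0, 9, 12, 11]
lst[-1] = lst[0]+lst[0] = 2+2 = 4 → [2, 5, 2, 0, 9, 12, 4]
reverse → [4, 12, 9, 0, 2, 5, 2]
lst[-1]-lst[0] = 2-4 = -2

-2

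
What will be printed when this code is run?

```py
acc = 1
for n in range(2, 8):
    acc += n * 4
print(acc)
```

n=2: acc = 1+2*4 = 9
n=3: acc = 9+3*4 = 21
n=4: acc = 21+4*4 = 37
n=5: acc = 37+5*4 = 57
n=6: acc = 57+6*4 = 81
n=7: acc = 81+7*4 = 109

109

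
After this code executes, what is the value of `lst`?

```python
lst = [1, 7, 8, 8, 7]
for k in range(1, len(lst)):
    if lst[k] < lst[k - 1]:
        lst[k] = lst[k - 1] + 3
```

k=1: 7>=1, unchanged → [1, 7, 8, 8, 7]
k=2: 8>=7, unchanged → [1, 7, 8, 8, 7]
k=3: 8>=8, unchanged → [1, 7, 8, 8, 7]
k=4: 7<8, lst[4] = 8+3 = 11 → [1, 7, 8, 8, 11]

[1, 7, 8, 8, 11]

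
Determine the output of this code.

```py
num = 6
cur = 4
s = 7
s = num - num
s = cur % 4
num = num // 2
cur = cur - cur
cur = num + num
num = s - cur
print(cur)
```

6

s = 6-6 = 0
s = 4%4 = 0
num = 6//2 = 3
cur = 4-4 = 0
cur = 3+3 = 6
num = 0-6 = -6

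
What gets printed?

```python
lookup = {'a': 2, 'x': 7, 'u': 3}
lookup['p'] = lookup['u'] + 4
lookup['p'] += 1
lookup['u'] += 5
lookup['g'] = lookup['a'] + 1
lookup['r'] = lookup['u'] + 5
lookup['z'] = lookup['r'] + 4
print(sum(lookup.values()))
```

58

lookup['p'] = lookup['u']+4 = 7 → {'a': 2, 'x': 7, 'u': 3, 'p': 7}
lookup['p'] = 7+1 = 8 → {'a': 2, 'x': 7, 'u': 3, 'p': 8}
lookup['u'] = 3+5 = 8 → {'a': 2, 'x': 7, 'u': 8, 'p': 8}
lookup['g'] = lookup['a']+1 = 3 → {'a': 2, 'x': 7, 'u': 8, 'p': 8, 'g': 3}
lookup['r'] = lookup['u']+5 = 13 → {'a': 2, 'x': 7, 'u': 8, 'p': 8, 'g': 3, 'r': 13}
lookup['z'] = lookup['r']+4 = 17 → {'a': 2, 'x': 7, 'u': 8, 'p': 8, 'g': 3, 'r': 13, 'z': 17}
sum of values = 58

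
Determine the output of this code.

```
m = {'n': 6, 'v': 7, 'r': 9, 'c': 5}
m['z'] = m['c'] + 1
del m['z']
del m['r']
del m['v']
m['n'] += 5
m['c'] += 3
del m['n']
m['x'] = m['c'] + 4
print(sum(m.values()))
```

m['z'] = m['c']+1 = 6 → {'n': 6, 'v': 7, 'r': 9, 'c': 5, 'z': 6}
del 'z' → {'n': 6, 'v': 7, 'r': 9, 'c': 5}
del 'r' → {'n': 6, 'v': 7, 'c': 5}
del 'v' → {'n': 6, 'c': 5}
m['n'] = 6+5 = 11 → {'n': 11, 'c': 5}
m['c'] = 5+3 = 8 → {'n': 11, 'c': 8}
del 'n' → {'c': 8}
m['x'] = m['c']+4 = 12 → {'c': 8, 'x': 12}
sum of values = 20

20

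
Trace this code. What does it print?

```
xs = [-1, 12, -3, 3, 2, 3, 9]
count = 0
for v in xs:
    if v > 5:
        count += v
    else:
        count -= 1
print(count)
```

16

v=-1: not >5, count = 0-1 = -1
v=12: >5, count = (-1)+12 = 11
v=-3: not >5, count = 11-1 = 10
v=3: not >5, count = 10-1 = 9
v=2: not >5, count = 9-1 = 8
v=3: not >5, count = 8-1 = 7
v=9: >5, count = 7+9 = 16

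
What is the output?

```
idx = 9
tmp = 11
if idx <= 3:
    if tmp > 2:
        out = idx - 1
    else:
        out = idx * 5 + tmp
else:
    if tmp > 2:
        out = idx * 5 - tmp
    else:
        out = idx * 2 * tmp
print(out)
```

idx=9, tmp=11
idx <= 3 is False; tmp > 2 is True
→ out = idx * 5 - tmp = 34

34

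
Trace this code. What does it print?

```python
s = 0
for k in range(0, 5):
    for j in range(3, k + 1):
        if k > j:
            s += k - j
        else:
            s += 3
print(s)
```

7

k=3,j=3: not 3>3, s = 0+3 = 3
k=4,j=3: 4>3, s = 3+1 = 4
k=4,j=4: not 4>4, s = 4+3 = 7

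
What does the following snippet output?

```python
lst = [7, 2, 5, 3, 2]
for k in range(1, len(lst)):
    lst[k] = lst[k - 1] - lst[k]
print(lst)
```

[7, 5, 0, -3, -5]

k=1: lst[1] = 7-2 = 5 → [7, 5, 5, 3, 2]
k=2: lst[2] = 5-5 = 0 → [7, 5, 0, 3, 2]
k=3: lst[3] = 0-3 = -3 → [7, 5, 0, -3, 2]
k=4: lst[4] = (-3)-2 = -5 → [7, 5, 0, -3, -5]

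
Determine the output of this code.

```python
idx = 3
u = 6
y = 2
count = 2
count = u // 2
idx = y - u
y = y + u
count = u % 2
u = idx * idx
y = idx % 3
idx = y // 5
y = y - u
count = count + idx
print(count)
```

count = 6//2 = 3
idx = 2-6 = -4
y = 2+6 = 8
count = 6%2 = 0
u = (-4)*(-4) = 16
y = (-4)%3 = 2
idx = 2//5 = 0
y = 2-16 = -14
count = 0+0 = 0

0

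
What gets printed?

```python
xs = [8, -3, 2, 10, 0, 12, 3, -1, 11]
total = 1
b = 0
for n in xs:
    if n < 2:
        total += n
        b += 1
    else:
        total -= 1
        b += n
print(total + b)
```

40

n=8: not <2, total = 1-1 = 0; b=8
n=-3: <2, total = 0+(-3) = -3; b=9
n=2: not <2, total = (-3)-1 = -4; b=11
n=10: not <2, total = (-4)-1 = -5; b=21
n=0: <2, total = (-5)+0 = -5; b=22
n=12: not <2, total = (-5)-1 = -6; b=34
n=3: not <2, total = (-6)-1 = -7; b=37
n=-1: <2, total = (-7)+(-1) = -8; b=38
n=11: not <2, total = (-8)-1 = -9; b=49
total+b = (-9)+49 = 40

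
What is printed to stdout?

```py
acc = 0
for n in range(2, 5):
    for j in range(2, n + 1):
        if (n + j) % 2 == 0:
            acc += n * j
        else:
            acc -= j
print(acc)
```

n=2,j=2: even sum, acc = 0+4 = 4
n=3,j=2: odd sum, acc = 4-2 = 2
n=3,j=3: even sum, acc = 2+9 = 11
n=4,j=2: even sum, acc = 11+8 = 19
n=4,j=3: odd sum, acc = 19-3 = 16
n=4,j=4: even sum, acc = 16+16 = 32

32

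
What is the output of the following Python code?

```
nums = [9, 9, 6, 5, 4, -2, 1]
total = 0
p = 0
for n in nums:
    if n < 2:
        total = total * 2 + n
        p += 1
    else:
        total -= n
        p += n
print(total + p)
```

-100

n=9: not <2, total = 0-9 = -9; p=9
n=9: not <2, total = (-9)-9 = -18; p=18
n=6: not <2, total = (-18)-6 = -24; p=24
n=5: not <2, total = (-24)-5 = -29; p=29
n=4: not <2, total = (-29)-4 = -33; p=33
n=-2: <2, total = (-33)*2+(-2) = -68; p=34
n=1: <2, total = (-68)*2+1 = -135; p=35
total+p = (-135)+35 = -100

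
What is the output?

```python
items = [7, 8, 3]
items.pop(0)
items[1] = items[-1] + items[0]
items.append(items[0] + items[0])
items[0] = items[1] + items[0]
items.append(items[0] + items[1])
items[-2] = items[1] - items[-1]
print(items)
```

pop(0) removes 7 → [8, 3]
items[1] = items[-1]+items[0] = 3+8 = 11 → [8, 11]
append items[0]+items[0] = 8+8 = 16 → [8, 11, 16]
items[0] = items[1]+items[0] = 11+8 = 19 → [19, 11, 16]
append items[0]+items[1] = 19+11 = 30 → [19, 11, 16, 30]
items[-2] = items[1]-items[-1] = 11-30 = -19 → [19, 11, -19, 30]

[19, 11, -19, 30]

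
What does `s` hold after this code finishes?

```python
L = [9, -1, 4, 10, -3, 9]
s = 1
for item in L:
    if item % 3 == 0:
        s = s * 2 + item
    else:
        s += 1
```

item=9: %3==0, s = 1*2+9 = 11
item=-1: not %3==0, s = 11+1 = 12
item=4: not %3==0, s = 12+1 = 13
item=10: not %3==0, s = 13+1 = 14
item=-3: %3==0, s = 14*2+(-3) = 25
item=9: %3==0, s = 25*2+9 = 59

59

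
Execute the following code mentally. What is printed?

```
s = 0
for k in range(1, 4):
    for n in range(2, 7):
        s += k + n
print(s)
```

90

k=1,n=2: s = 0+3 = 3
k=1,n=3: s = 3+4 = 7
k=1,n=4: s = 7+5 = 12
k=1,n=5: s = 12+6 = 18
k=1,n=6: s = 18+7 = 25
k=2,n=2: s = 25+4 = 29
k=2,n=3: s = 29+5 = 34
k=2,n=4: s = 34+6 = 40
k=2,n=5: s = 40+7 = 47
k=2,n=6: s = 47+8 = 55
k=3,n=2: s = 55+5 = 60
k=3,n=3: s = 60+6 = 66
k=3,n=4: s = 66+7 = 73
k=3,n=5: s = 73+8 = 81
k=3,n=6: s = 81+9 = 90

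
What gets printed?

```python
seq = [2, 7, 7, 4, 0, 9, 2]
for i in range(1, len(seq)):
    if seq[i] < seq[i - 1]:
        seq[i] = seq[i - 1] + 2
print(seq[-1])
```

15

i=1: 7>=2, unchanged → [2, 7, 7, 4, 0, 9, 2]
i=2: 7>=7, unchanged → [2, 7, 7, 4, 0, 9, 2]
i=3: 4<7, seq[3] = 7+2 = 9 → [2, 7, 7, 9, 0, 9, 2]
i=4: 0<9, seq[4] = 9+2 = 11 → [2, 7, 7, 9, 11, 9, 2]
i=5: 9<11, seq[5] = 11+2 = 13 → [2, 7, 7, 9, 11, 13, 2]
i=6: 2<13, seq[6] = 13+2 = 15 → [2, 7, 7, 9, 11, 13, 15]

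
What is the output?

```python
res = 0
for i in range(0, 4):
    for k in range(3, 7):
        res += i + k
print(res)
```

i=0,k=3: res = 0+3 = 3
i=0,k=4: res = 3+4 = 7
i=0,k=5: res = 7+5 = 12
i=0,k=6: res = 12+6 = 18
i=1,k=3: res = 18+4 = 22
i=1,k=4: res = 22+5 = 27
i=1,k=5: res = 27+6 = 33
i=1,k=6: res = 33+7 = 40
i=2,k=3: res = 40+5 = 45
i=2,k=4: res = 45+6 = 51
i=2,k=5: res = 51+7 = 58
i=2,k=6: res = 58+8 = 66
i=3,k=3: res = 66+6 = 72
i=3,k=4: res = 72+7 = 79
i=3,k=5: res = 79+8 = 87
i=3,k=6: res = 87+9 = 96

96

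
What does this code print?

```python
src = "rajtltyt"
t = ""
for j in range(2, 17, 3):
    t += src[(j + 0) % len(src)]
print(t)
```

j=2: add src[2]='j' → 'j'
j=5: add src[5]='t' → 'jt'
j=8: add src[0]='r' → 'jtr'
j=11: add src[3]='t' → 'jtrt'
j=14: add src[6]='y' → 'jtrty'

jtrty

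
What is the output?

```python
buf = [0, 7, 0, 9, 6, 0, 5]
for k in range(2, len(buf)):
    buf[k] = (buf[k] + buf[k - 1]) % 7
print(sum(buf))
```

17

k=2: buf[2] = (0+7)%7 = 0 → [0, 7, 0, 9, 6, 0, 5]
k=3: buf[3] = (9+0)%7 = 2 → [0, 7, 0, 2, 6, 0, 5]
k=4: buf[4] = (6+2)%7 = 1 → [0, 7, 0, 2, 1, 0, 5]
k=5: buf[5] = (0+1)%7 = 1 → [0, 7, 0, 2, 1, 1, 5]
k=6: buf[6] = (5+1)%7 = 6 → [0, 7, 0, 2, 1, 1, 6]
sum = 17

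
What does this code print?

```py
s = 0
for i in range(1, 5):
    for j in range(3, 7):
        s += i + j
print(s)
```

112

i=1,j=3: s = 0+4 = 4
i=1,j=4: s = 4+5 = 9
i=1,j=5: s = 9+6 = 15
i=1,j=6: s = 15+7 = 22
i=2,j=3: s = 22+5 = 27
i=2,j=4: s = 27+6 = 33
i=2,j=5: s = 33+7 = 40
i=2,j=6: s = 40+8 = 48
i=3,j=3: s = 48+6 = 54
i=3,j=4: s = 54+7 = 61
i=3,j=5: s = 61+8 = 69
i=3,j=6: s = 69+9 = 78
i=4,j=3: s = 78+7 = 85
i=4,j=4: s = 85+8 = 93
i=4,j=5: s = 93+9 = 102
i=4,j=6: s = 102+10 = 112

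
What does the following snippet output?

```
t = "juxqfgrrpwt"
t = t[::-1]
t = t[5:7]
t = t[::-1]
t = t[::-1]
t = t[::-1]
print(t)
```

fg

reverse → 'twprrgfqxuj'
slice [5:7] → 'gf'
reverse → 'fg'
reverse → 'gf'
reverse → 'fg'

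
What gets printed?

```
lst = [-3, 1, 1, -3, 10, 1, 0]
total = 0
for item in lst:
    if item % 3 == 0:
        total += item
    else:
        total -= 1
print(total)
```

item=-3: %3==0, total = 0+(-3) = -3
item=1: not %3==0, total = (-3)-1 = -4
item=1: not %3==0, total = (-4)-1 = -5
item=-3: %3==0, total = (-5)+(-3) = -8
item=10: not %3==0, total = (-8)-1 = -9
item=1: not %3==0, total = (-9)-1 = -10
item=0: %3==0, total = (-10)+0 = -10

-10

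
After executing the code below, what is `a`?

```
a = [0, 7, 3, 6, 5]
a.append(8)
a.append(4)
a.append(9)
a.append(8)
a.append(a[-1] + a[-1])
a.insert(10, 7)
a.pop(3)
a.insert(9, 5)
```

append 8 → [0, 7, 3, 6, 5, 8]
append 4 → [0, 7, 3, 6, 5, 8, 4]
append 9 → [0, 7, 3, 6, 5, 8, 4, 9]
append 8 → [0, 7, 3, 6, 5, 8, 4, 9, 8]
append a[-1]+a[-1] = 8+8 = 16 → [0, 7, 3, 6, 5, 8, 4, 9, 8, 16]
insert 7 at 10 → [0, 7, 3, 6, 5, 8, 4, 9, 8, 16, 7]
pop(3) removes 6 → [0, 7, 3, 5, 8, 4, 9, 8, 16, 7]
insert 5 at 9 → [0, 7, 3, 5, 8, 4, 9, 8, 16, 5, 7]

[0, 7, 3, 5, 8, 4, 9, 8, 16, 5, 7]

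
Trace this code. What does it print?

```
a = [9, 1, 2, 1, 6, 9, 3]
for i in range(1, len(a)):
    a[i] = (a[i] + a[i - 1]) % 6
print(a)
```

[9, 4, 0, 1, 1, 4, 1]

i=1: a[1] = (1+9)%6 = 4 → [9, 4, 2, 1, 6, 9, 3]
i=2: a[2] = (2+4)%6 = 0 → [9, 4, 0, 1, 6, 9, 3]
i=3: a[3] = (1+0)%6 = 1 → [9, 4, 0, 1, 6, 9, 3]
i=4: a[4] = (6+1)%6 = 1 → [9, 4, 0, 1, 1, 9, 3]
i=5: a[5] = (9+1)%6 = 4 → [9, 4, 0, 1, 1, 4, 3]
i=6: a[6] = (3+4)%6 = 1 → [9, 4, 0, 1, 1, 4, 1]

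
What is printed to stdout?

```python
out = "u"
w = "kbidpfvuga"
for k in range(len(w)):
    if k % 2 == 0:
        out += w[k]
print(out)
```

k=0: add 'k' → 'uk'
k=1: skip
k=2: add 'i' → 'uki'
k=3: skip
k=4: add 'p' → 'ukip'
k=5: skip
k=6: add 'v' → 'ukipv'
k=7: skip
k=8: add 'g' → 'ukipvg'
k=9: skip

ukipvg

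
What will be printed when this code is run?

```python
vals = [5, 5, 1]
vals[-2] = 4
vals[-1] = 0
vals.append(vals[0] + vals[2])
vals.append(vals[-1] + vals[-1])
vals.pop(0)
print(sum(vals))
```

vals[-2] = 4 → [5, 4, 1]
vals[-1] = 0 → [5, 4, 0]
append vals[0]+vals[2] = 5+0 = 5 → [5, 4, 0, 5]
append vals[-1]+vals[-1] = 5+5 = 10 → [5, 4, 0, 5, 10]
pop(0) removes 5 → [4, 0, 5, 10]
sum = 19

19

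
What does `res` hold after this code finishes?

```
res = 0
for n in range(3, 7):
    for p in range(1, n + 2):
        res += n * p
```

363

n=3,p=1: res = 0+3 = 3
n=3,p=2: res = 3+6 = 9
n=3,p=3: res = 9+9 = 18
n=3,p=4: res = 18+12 = 30
n=4,p=1: res = 30+4 = 34
n=4,p=2: res = 34+8 = 42
n=4,p=3: res = 42+12 = 54
n=4,p=4: res = 54+16 = 70
n=4,p=5: res = 70+20 = 90
n=5,p=1: res = 90+5 = 95
n=5,p=2: res = 95+10 = 105
n=5,p=3: res = 105+15 = 120
n=5,p=4: res = 120+20 = 140
n=5,p=5: res = 140+25 = 165
n=5,p=6: res = 165+30 = 195
n=6,p=1: res = 195+6 = 201
n=6,p=2: res = 201+12 = 213
n=6,p=3: res = 213+18 = 231
n=6,p=4: res = 231+24 = 255
n=6,p=5: res = 255+30 = 285
n=6,p=6: res = 285+36 = 321
n=6,p=7: res = 321+42 = 363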